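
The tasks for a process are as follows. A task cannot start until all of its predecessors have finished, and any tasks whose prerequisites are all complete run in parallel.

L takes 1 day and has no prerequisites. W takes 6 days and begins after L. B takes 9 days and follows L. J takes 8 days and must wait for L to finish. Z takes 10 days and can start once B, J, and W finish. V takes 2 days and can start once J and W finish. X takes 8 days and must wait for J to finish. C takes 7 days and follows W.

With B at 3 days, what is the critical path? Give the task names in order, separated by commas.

L, J, Z

The binding path is L→B→Z = 1+9+10 = 20; finish at 20 days.
B is on the critical path; changing it to 3 makes that path 14 days.
The binding chain switches to L→J→Z = 1+8+10 = 19; finish 19 days.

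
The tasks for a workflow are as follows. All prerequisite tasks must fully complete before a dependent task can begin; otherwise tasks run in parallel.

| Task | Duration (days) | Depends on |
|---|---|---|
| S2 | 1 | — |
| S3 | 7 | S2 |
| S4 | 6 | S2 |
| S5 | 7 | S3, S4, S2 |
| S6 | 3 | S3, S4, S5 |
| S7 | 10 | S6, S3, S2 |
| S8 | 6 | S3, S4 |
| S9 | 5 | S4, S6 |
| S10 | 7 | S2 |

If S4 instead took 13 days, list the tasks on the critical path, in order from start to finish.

Actual critical path: S2→S3→S5→S6→S7 = 1+7+7+3+10 = 28 ⇒ 28 days.
S4 has 1 day of float (longest path through it is 27).
The binding chain switches to S2→S4→S5→S6→S7 = 1+13+7+3+10 = 34; finish 34 days.

S2, S4, S5, S6, S7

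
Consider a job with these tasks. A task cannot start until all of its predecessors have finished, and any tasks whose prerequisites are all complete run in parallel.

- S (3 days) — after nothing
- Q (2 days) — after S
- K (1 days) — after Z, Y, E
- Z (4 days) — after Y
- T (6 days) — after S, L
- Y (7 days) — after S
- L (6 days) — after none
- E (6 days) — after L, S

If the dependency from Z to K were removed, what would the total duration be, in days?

14

Before: longest chain S→Y→Z→K = 3+7+4+1 = 15, finish 15.
Without Z→K, K's earliest start moves from 14 to 12.
The longest chain is now S→Y→Z = 3+7+4 = 14, so the job takes 14 days.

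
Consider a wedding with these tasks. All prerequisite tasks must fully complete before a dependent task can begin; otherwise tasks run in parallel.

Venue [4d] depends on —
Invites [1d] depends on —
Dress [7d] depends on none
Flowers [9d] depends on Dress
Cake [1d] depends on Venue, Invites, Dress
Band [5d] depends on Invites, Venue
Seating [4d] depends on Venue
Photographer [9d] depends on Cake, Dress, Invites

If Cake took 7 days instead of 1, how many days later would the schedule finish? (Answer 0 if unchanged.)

Critical path before the change: Dress→Cake→Photographer = 7+1+9 = 17 giving 17 days.
Cake is on the critical path; changing it to 7 makes that path 23 days.
The critical path is still Dress→Cake→Photographer; finish is now 23 days.
Change in finish: 23 − 17 = +6 days.

6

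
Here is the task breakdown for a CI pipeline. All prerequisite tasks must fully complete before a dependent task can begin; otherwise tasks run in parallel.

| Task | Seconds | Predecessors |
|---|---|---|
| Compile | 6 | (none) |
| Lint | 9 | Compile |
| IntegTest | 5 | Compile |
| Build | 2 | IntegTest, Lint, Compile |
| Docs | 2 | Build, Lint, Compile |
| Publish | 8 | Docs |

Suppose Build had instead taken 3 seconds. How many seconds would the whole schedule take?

The binding path is Compile→Lint→Build→Docs→Publish = 6+9+2+2+8 = 27; finish at 27 seconds.
Since Build is critical, the +1 change carries straight to that chain (now 28 seconds).
That remains the longest chain; total 28 seconds.

28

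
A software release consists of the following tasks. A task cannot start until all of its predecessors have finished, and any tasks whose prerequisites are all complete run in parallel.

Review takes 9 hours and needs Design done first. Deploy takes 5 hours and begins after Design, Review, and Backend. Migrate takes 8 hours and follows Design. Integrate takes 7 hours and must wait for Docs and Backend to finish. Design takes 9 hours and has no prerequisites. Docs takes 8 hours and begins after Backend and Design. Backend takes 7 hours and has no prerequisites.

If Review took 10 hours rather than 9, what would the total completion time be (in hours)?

Actual critical path: Design→Docs→Integrate = 9+8+7 = 24 ⇒ 24 hours.
The longest path through Review is only 23 hours, so Review has float 1.
The critical path is still Design→Docs→Integrate; finish is now 24 hours.

24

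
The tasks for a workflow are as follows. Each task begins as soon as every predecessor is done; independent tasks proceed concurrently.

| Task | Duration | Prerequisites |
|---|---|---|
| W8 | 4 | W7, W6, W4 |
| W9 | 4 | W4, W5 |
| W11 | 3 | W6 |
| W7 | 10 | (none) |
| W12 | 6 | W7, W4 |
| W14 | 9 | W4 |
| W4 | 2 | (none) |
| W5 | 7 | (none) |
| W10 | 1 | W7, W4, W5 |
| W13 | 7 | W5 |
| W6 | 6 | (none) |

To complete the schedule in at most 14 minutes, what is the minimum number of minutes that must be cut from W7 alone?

Current finish: 16 minutes; target: 14.
W7 is on every critical path, so each minute cut from W7 cuts the finish by one (this holds down to a finish of 14).
Need 16 − 14 = 2 minutes off W7 → W7 becomes 8 minutes, finish becomes 14.

2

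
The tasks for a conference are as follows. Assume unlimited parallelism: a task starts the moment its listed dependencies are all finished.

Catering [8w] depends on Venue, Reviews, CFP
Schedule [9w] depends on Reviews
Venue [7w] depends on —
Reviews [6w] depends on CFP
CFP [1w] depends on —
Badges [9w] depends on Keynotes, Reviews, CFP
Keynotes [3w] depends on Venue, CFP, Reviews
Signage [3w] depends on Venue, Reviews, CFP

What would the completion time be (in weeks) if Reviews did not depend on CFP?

Before: longest chain Venue→Keynotes→Badges = 7+3+9 = 19, finish 19.
Without CFP→Reviews, Reviews's earliest start moves from 1 to 0.
After: Venue→Keynotes→Badges = 7+3+9 = 19 → 19 weeks.

19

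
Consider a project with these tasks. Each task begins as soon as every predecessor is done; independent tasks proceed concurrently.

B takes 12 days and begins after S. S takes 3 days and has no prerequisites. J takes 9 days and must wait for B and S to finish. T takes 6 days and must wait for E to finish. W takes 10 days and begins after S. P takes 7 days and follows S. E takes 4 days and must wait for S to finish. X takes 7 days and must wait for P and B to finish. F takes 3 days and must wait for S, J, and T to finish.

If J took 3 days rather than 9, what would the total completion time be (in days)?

22

The binding path is S→B→J→F = 3+12+9+3 = 27; finish at 27 days.
J is on the critical path; changing it to 3 makes that path 21 days.
Now S→B→X = 3+12+7 = 22 is longest, so the finish becomes 22 days.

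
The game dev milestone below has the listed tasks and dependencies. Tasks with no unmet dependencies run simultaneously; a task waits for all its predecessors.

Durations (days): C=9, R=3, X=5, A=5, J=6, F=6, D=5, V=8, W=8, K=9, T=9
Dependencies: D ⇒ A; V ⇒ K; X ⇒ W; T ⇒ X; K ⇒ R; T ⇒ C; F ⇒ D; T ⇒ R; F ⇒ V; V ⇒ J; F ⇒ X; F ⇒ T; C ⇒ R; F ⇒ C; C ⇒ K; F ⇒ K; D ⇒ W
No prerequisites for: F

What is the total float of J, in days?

F→T→C→K→R = 6+9+9+9+3 = 36 sets the makespan at 36 days.
J finishes as early as 20 and must finish by 36.
Float = 36 − 20 = 16.

16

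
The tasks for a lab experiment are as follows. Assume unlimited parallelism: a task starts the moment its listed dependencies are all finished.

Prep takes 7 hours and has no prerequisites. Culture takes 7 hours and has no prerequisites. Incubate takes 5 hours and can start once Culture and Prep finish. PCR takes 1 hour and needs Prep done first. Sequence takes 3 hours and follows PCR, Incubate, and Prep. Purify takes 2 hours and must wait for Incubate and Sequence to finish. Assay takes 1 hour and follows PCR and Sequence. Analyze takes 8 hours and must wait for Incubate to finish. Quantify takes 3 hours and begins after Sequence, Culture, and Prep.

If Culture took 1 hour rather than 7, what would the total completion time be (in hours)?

As given, the longest chain is Culture→Incubate→Analyze = 7+5+8 = 20, so the finish is 20 hours.
Culture is on the critical path; changing it to 1 makes that path 14 hours.
Now Prep→Incubate→Analyze = 7+5+8 = 20 is longest, so the finish becomes 20 hours.

20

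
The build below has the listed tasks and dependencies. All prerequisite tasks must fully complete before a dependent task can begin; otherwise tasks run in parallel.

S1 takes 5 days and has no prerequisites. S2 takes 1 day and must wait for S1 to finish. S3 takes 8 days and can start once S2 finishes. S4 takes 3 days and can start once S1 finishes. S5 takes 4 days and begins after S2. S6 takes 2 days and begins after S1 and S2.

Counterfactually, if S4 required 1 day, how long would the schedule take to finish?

14

Actual critical path: S1→S2→S3 = 5+1+8 = 14 ⇒ 14 days.
S4 has 6 days of float (longest path through it is 8).
No other chain overtakes it, so the finish is 14 days.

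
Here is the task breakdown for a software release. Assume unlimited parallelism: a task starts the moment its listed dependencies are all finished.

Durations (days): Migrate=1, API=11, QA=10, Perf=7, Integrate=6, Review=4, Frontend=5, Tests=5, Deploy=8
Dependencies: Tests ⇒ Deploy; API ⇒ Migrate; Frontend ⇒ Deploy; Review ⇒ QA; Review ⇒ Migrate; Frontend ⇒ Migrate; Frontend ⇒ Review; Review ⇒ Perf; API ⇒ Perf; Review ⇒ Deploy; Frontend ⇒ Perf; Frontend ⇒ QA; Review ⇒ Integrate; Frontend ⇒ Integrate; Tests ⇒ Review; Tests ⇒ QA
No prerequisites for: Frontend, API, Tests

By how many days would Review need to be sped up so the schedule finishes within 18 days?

1

Current finish: 19 days; target: 18.
Review is on every critical path, so each day cut from Review cuts the finish by one (this holds down to a finish of 18).
Need 19 − 18 = 1 day off Review → Review becomes 3 days, finish becomes 18.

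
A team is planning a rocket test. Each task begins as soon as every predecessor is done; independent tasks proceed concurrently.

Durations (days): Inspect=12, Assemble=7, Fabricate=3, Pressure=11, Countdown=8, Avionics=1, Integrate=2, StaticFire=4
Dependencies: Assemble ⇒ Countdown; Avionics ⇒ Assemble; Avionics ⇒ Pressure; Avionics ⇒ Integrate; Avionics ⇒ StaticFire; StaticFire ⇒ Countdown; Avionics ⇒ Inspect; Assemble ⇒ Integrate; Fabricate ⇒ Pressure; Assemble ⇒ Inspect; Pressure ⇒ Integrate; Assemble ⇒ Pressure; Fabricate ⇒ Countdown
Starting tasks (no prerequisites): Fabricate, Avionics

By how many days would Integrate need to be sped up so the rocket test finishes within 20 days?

Current finish: 21 days; target: 20.
Integrate is on every critical path, so each day cut from Integrate cuts the finish by one (this holds down to a finish of 20).
Need 21 − 20 = 1 day off Integrate → Integrate becomes 1 day, finish becomes 20.

1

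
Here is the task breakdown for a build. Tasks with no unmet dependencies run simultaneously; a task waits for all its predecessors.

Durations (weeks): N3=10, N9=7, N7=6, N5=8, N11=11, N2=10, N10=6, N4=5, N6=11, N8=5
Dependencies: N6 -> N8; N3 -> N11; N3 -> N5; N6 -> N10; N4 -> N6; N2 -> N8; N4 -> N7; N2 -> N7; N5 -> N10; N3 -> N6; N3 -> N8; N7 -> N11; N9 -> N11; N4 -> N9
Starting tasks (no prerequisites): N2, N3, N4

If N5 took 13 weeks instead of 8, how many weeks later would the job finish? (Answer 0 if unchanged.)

Actual critical path: N2→N7→N11 = 10+6+11 = 27 ⇒ 27 weeks.
N5 is off the critical path — its longest chain is 24 weeks, giving 3 of slack.
New critical path: N3→N5→N10 = 10+13+6 = 29 ⇒ 29 weeks.
Change in finish: 29 − 27 = +2 weeks.

2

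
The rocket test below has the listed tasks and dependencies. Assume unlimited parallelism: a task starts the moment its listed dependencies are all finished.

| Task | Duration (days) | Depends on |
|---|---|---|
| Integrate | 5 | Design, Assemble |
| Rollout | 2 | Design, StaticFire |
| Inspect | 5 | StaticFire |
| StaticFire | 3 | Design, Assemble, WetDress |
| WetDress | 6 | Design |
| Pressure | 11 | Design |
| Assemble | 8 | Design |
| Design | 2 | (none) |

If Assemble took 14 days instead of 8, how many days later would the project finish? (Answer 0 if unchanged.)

As given, the longest chain is Design→Assemble→StaticFire→Inspect = 2+8+3+5 = 18, so the finish is 18 days.
Assemble lies on that path, so at 14 days the path becomes 24 days.
That remains the longest chain; total 24 days.
Change in finish: 24 − 18 = +6 days.

6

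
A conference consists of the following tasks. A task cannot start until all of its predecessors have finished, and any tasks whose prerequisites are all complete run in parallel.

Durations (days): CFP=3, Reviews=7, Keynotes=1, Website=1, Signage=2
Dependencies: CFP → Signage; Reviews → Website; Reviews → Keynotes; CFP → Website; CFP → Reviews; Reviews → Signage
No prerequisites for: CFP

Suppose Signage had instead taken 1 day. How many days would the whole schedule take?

11

As given, the longest chain is CFP→Reviews→Signage = 3+7+2 = 12, so the finish is 12 days.
Signage lies on that path, so at 1 day the path becomes 11 days.
The binding chain switches to CFP→Reviews→Keynotes = 3+7+1 = 11; finish 11 days.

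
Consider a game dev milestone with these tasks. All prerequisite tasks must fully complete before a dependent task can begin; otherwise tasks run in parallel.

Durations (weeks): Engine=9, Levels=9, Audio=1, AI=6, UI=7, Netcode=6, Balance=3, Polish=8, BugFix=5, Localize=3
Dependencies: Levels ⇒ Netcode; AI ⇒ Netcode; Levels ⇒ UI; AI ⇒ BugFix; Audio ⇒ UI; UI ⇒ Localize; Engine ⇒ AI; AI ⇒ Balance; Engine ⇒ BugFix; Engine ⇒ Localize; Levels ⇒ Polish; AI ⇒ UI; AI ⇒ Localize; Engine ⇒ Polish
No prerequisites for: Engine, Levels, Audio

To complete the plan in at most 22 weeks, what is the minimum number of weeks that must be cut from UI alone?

Current finish: 25 weeks; target: 22.
UI is on every critical path, so each week cut from UI cuts the finish by one (this holds down to a finish of 21).
Need 25 − 22 = 3 weeks off UI → UI becomes 4 weeks, finish becomes 22.

3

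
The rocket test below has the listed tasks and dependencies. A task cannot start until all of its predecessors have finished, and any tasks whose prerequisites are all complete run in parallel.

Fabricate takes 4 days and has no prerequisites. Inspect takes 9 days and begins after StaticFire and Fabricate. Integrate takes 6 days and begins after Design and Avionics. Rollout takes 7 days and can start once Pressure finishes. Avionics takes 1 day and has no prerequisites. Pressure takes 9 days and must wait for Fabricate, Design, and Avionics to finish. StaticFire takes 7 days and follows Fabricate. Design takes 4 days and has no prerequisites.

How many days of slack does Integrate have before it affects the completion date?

10

The longest chain is Design→Pressure→Rollout = 4+9+7 = 20; overall finish 20 days.
The longest chain containing Integrate totals 10 days.
Float = 20 − 10 = 10.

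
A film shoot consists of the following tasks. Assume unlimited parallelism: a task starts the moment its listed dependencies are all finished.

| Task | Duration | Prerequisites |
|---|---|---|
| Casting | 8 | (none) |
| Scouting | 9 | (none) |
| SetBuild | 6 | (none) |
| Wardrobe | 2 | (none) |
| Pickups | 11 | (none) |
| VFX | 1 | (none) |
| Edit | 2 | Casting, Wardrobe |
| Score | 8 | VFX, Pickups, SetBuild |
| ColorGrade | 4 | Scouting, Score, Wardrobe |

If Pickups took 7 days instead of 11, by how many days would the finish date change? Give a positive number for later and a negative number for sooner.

-4

Actual critical path: Pickups→Score→ColorGrade = 11+8+4 = 23 ⇒ 23 days.
Since Pickups is critical, the -4 change carries straight to that chain (now 19 days).
That remains the longest chain; total 19 days.
Change in finish: 19 − 23 = -4 days.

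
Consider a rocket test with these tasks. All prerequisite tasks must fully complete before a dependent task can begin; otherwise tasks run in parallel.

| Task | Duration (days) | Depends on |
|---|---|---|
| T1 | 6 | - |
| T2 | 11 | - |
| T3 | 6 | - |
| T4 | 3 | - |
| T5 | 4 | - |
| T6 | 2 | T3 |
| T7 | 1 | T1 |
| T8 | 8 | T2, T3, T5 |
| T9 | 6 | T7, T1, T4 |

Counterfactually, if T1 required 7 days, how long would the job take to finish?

19

Baseline: T2→T8 = 11+8 = 19 → 19 days.
The longest path through T1 is only 13 days, so T1 has float 6.
The critical path is still T2→T8; finish is now 19 days.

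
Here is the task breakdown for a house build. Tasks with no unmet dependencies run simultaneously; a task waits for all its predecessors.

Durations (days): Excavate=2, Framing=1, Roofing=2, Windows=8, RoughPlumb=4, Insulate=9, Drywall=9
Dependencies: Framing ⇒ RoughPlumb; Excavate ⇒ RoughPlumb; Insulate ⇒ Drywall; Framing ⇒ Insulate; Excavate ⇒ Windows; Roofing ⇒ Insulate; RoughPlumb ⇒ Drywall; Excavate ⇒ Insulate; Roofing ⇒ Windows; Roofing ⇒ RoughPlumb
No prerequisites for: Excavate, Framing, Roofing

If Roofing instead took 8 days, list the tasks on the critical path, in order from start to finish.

Actual critical path: Roofing→Insulate→Drywall = 2+9+9 = 20 ⇒ 20 days.
Roofing is on the critical path; changing it to 8 makes that path 26 days.
No other chain overtakes it, so the finish is 26 days.

Roofing, Insulate, Drywall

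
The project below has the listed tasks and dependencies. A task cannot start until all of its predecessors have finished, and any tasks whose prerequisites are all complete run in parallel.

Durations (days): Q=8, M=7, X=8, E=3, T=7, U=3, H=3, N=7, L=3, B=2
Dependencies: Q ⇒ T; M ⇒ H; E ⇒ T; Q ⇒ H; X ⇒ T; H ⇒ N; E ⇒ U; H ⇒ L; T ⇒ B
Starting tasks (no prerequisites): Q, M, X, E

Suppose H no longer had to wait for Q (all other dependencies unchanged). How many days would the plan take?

17

Before: longest chain Q→H→N = 8+3+7 = 18, finish 18.
Without Q→H, H's earliest start moves from 8 to 7.
New critical path: Q→T→B = 8+7+2 = 17 ⇒ 17 days.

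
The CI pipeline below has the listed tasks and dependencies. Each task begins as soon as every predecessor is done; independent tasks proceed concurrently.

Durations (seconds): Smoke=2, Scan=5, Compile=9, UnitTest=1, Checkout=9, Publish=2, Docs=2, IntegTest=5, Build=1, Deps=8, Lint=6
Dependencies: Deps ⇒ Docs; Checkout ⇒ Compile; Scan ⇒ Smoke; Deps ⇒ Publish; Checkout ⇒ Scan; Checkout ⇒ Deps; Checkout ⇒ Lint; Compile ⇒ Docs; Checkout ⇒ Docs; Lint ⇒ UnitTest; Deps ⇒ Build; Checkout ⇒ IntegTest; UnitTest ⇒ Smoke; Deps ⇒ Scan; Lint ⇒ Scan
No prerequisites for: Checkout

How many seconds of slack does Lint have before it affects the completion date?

The longest chain is Checkout→Deps→Scan→Smoke = 9+8+5+2 = 24; overall finish 24 seconds.
Longest path through Lint: 22 seconds (earliest finish 15, latest finish 17).
Slack of Lint = 11 − 9 = 2 seconds.

2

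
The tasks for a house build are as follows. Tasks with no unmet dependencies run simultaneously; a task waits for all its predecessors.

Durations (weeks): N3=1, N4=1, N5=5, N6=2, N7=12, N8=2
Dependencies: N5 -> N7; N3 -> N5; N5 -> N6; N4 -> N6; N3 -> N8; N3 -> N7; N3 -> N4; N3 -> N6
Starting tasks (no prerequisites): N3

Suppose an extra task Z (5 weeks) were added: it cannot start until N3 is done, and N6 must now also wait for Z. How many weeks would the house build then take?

Originally the house build takes 18 weeks.
With Z inserted, N6 now waits for max(N5, N4, N3, Z).
New critical path: N3→N5→N7 = 1+5+12 = 18 ⇒ 18 weeks.

18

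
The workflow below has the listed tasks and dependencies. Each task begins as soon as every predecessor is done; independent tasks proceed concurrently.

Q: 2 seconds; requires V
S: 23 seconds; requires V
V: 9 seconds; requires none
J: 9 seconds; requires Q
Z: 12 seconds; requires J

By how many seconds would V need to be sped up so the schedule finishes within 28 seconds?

Current finish: 32 seconds; target: 28.
V is on every critical path, so each second cut from V cuts the finish by one (this holds down to a finish of 24).
Need 32 − 28 = 4 seconds off V → V becomes 5 seconds, finish becomes 28.

4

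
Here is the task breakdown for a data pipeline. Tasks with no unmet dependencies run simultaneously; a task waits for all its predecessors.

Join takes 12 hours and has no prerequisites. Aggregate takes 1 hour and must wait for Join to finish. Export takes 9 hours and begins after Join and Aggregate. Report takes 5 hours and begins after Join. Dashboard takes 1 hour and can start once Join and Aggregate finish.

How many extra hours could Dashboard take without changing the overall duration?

Critical path: Join→Aggregate→Export = 12+1+9 = 22, so the finish is 22 hours.
The longest chain containing Dashboard totals 14 hours.
Float = 22 − 14 = 8.

8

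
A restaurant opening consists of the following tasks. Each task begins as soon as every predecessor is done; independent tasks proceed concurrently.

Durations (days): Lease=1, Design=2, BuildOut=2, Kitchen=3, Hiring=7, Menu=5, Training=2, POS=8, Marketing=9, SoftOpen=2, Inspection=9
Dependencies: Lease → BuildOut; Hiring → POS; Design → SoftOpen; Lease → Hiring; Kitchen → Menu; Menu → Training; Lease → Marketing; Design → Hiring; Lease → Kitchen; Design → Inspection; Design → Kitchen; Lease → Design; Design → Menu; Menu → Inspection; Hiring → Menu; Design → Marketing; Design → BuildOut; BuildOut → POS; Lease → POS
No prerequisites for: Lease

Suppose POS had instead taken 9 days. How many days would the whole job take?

24

As given, the longest chain is Lease→Design→Hiring→Menu→Inspection = 1+2+7+5+9 = 24, so the finish is 24 days.
The longest path through POS is only 18 days, so POS has float 6.
No other chain overtakes it, so the finish is 24 days.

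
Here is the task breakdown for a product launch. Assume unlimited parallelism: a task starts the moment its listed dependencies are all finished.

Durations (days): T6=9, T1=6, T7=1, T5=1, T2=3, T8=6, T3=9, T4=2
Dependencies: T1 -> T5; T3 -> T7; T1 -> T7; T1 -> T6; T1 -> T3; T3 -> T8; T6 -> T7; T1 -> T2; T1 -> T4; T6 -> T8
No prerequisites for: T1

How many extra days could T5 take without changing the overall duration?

T1→T3→T8 = 6+9+6 = 21 sets the makespan at 21 days.
The longest chain containing T5 totals 7 days.
So T5 can slip 21 − 7 = 14 days.

14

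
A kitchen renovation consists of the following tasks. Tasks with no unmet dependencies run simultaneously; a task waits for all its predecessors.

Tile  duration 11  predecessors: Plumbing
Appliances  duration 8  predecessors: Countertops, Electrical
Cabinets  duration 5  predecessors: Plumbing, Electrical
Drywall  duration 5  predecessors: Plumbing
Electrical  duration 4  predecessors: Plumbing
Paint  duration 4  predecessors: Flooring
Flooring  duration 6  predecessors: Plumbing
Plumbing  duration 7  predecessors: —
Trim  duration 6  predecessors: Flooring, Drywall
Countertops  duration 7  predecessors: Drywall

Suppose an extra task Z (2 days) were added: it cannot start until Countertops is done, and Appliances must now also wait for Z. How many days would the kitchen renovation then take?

29

Originally the kitchen renovation takes 27 days.
With Z inserted, Appliances now waits for max(Countertops, Electrical, Z).
New critical path: Plumbing→Drywall→Countertops→Z→Appliances = 7+5+7+2+8 = 29 ⇒ 29 days.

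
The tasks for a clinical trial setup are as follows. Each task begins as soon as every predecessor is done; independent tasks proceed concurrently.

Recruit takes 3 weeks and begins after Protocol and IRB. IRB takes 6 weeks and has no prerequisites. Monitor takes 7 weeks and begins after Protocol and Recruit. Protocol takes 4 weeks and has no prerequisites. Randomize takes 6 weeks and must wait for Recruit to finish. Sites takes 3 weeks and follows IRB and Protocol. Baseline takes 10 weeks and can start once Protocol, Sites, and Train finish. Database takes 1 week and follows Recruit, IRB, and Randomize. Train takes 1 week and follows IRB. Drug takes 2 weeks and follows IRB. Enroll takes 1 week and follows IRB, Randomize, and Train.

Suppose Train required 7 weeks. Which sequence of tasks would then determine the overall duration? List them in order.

IRB, Train, Baseline

The binding path is IRB→Sites→Baseline = 6+3+10 = 19; finish at 19 weeks.
The longest path through Train is only 17 weeks, so Train has float 2.
New critical path: IRB→Train→Baseline = 6+7+10 = 23 ⇒ 23 weeks.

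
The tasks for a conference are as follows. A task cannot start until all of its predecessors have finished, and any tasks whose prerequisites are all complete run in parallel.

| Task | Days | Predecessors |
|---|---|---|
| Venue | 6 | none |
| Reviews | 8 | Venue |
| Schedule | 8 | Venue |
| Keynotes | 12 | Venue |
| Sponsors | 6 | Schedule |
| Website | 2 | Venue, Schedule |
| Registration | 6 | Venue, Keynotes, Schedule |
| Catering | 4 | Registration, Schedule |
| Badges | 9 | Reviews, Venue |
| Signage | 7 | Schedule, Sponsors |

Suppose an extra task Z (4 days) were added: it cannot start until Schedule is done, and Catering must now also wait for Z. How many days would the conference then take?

28

Originally the conference takes 28 days.
With Z inserted, Catering now waits for max(Registration, Schedule, Z).
New critical path: Venue→Keynotes→Registration→Catering = 6+12+6+4 = 28 ⇒ 28 days.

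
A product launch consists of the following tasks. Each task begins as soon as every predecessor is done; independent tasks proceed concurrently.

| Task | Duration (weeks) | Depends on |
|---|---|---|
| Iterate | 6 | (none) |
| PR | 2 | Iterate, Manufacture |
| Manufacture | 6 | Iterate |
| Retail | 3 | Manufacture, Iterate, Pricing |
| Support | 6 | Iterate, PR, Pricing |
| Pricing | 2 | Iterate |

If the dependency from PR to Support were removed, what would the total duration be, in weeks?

Before: longest chain Iterate→Manufacture→PR→Support = 6+6+2+6 = 20, finish 20.
Without PR→Support, Support's earliest start moves from 14 to 8.
New critical path: Iterate→Manufacture→Retail = 6+6+3 = 15 ⇒ 15 weeks.

15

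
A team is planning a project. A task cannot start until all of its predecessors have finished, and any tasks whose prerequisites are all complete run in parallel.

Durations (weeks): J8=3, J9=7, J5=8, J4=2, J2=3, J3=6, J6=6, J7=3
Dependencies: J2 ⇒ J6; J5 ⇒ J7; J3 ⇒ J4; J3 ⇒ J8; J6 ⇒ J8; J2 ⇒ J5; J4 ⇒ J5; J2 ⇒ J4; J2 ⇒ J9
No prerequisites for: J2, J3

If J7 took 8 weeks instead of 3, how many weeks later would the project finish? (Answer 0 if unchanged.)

5

Actual critical path: J3→J4→J5→J7 = 6+2+8+3 = 19 ⇒ 19 weeks.
J7 lies on that path, so at 8 weeks the path becomes 24 weeks.
That remains the longest chain; total 24 weeks.
Change in finish: 24 − 19 = +5 weeks.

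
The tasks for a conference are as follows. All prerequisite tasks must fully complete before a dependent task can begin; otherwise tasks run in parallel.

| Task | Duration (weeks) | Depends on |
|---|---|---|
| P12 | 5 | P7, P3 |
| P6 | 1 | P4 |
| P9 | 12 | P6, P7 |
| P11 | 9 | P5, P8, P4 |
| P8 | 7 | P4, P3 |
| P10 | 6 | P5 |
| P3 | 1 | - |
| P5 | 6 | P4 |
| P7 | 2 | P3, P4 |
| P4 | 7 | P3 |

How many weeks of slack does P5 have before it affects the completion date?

1

The longest chain is P3→P4→P8→P11 = 1+7+7+9 = 24; overall finish 24 weeks.
The longest chain containing P5 totals 23 weeks.
Float = 24 − 23 = 1.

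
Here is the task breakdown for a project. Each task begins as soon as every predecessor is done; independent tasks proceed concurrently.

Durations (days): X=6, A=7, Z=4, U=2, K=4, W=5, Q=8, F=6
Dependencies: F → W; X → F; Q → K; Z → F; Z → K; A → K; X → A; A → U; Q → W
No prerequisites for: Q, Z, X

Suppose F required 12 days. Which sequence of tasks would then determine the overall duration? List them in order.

Critical path before the change: X→F→W = 6+6+5 = 17 giving 17 days.
F lies on that path, so at 12 days the path becomes 23 days.
No other chain overtakes it, so the finish is 23 days.

X, F, W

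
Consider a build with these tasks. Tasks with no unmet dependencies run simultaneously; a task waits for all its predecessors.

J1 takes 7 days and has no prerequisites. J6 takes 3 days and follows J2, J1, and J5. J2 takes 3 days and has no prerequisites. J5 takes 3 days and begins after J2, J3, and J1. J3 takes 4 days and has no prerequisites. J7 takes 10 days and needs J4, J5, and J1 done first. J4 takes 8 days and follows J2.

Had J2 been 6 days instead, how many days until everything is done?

Baseline: J2→J4→J7 = 3+8+10 = 21 → 21 days.
Since J2 is critical, the +3 change carries straight to that chain (now 24 days).
That remains the longest chain; total 24 days.

24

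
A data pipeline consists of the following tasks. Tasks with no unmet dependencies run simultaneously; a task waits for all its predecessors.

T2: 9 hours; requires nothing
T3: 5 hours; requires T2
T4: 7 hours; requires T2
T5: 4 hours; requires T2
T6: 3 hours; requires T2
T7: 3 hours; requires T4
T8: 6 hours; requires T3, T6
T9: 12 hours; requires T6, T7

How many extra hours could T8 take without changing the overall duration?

The longest chain is T2→T4→T7→T9 = 9+7+3+12 = 31; overall finish 31 hours.
T8 finishes as early as 20 and must finish by 31.
So T8 can slip 31 − 20 = 11 hours.

11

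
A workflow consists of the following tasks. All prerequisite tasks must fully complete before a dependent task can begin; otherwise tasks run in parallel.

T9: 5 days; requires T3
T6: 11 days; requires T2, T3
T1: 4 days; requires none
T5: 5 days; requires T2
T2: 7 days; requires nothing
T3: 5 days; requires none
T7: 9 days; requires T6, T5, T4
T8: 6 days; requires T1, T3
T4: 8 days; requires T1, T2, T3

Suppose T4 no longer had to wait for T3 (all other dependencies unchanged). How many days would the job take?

27

Before: longest chain T2→T6→T7 = 7+11+9 = 27, finish 27.
Dropping T3→T4 doesn't change T4's earliest start (7); another predecessor still binds.
New critical path: T2→T6→T7 = 7+11+9 = 27 ⇒ 27 days.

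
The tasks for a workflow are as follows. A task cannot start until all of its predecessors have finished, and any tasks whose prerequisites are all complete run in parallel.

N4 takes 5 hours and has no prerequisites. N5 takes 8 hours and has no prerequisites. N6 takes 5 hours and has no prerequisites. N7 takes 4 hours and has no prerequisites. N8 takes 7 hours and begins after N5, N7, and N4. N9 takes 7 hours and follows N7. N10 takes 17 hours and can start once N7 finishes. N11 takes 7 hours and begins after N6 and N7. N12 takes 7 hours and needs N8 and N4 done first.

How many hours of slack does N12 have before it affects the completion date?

The longest chain is N5→N8→N12 = 8+7+7 = 22; overall finish 22 hours.
N12 finishes as early as 22 and must finish by 22.
Float = 22 − 22 = 0.

0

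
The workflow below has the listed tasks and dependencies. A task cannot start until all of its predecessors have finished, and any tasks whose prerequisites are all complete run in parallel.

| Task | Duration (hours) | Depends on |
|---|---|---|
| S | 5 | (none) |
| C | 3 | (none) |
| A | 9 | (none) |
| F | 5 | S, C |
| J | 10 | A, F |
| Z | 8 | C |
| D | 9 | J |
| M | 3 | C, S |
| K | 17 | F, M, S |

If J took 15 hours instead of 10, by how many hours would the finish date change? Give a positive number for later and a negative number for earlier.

5

Critical path before the change: S→F→J→D = 5+5+10+9 = 29 giving 29 hours.
Since J is critical, the +5 change carries straight to that chain (now 34 hours).
The critical path is still S→F→J→D; finish is now 34 hours.
Change in finish: 34 − 29 = +5 hours.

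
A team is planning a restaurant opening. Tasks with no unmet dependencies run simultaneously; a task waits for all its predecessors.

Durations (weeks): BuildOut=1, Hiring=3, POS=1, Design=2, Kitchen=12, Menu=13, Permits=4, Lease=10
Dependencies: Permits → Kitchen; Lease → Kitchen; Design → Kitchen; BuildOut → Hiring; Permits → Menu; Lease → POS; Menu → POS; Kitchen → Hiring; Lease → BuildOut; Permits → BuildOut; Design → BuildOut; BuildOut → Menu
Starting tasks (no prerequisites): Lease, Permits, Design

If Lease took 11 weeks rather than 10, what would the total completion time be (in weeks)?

26

As given, the longest chain is Lease→BuildOut→Menu→POS = 10+1+13+1 = 25, so the finish is 25 weeks.
Lease lies on that path, so at 11 weeks the path becomes 26 weeks.
The critical path is still Lease→BuildOut→Menu→POS; finish is now 26 weeks.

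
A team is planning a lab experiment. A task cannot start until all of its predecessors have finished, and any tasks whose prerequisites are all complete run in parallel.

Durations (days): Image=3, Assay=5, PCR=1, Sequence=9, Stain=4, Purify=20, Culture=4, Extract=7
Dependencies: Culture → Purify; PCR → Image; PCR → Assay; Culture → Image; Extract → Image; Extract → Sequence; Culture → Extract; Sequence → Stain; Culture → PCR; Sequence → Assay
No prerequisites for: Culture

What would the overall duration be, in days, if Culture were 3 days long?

The binding path is Culture→Extract→Sequence→Assay = 4+7+9+5 = 25; finish at 25 days.
Culture is on the critical path; changing it to 3 makes that path 24 days.
That remains the longest chain; total 24 days.

24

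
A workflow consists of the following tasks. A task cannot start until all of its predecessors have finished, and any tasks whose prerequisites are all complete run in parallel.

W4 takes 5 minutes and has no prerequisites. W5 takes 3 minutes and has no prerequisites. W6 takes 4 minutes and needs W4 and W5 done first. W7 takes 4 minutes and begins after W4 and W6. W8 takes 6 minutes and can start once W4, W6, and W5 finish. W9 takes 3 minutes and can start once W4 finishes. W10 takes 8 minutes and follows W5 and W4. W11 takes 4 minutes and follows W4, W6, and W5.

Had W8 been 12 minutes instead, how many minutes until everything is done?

As given, the longest chain is W4→W6→W8 = 5+4+6 = 15, so the finish is 15 minutes.
W8 is on the critical path; changing it to 12 makes that path 21 minutes.
The critical path is still W4→W6→W8; finish is now 21 minutes.

21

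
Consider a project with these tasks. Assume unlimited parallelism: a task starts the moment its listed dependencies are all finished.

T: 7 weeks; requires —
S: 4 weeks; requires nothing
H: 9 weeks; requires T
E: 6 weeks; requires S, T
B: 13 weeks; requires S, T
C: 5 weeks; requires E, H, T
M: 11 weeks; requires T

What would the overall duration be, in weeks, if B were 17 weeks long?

24

Baseline: T→H→C = 7+9+5 = 21 → 21 weeks.
B is off the critical path — its longest chain is 20 weeks, giving 1 of slack.
New critical path: T→B = 7+17 = 24 ⇒ 24 weeks.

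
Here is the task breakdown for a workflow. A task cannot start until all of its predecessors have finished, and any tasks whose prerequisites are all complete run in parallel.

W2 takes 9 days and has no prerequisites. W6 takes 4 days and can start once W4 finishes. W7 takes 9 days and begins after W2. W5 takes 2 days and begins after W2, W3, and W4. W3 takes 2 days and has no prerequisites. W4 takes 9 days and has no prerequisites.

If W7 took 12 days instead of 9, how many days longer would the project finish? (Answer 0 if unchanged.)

3

The binding path is W2→W7 = 9+9 = 18; finish at 18 days.
W7 lies on that path, so at 12 days the path becomes 21 days.
No other chain overtakes it, so the finish is 21 days.
Change in finish: 21 − 18 = +3 days.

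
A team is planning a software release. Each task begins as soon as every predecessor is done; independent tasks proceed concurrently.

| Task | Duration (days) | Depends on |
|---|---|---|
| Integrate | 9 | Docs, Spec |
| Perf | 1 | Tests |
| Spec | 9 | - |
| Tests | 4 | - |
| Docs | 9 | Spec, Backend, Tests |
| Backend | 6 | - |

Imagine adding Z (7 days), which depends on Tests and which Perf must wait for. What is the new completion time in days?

27

Originally the job takes 27 days.
With Z inserted, Perf now waits for max(Tests, Z).
New critical path: Spec→Docs→Integrate = 9+9+9 = 27 ⇒ 27 days.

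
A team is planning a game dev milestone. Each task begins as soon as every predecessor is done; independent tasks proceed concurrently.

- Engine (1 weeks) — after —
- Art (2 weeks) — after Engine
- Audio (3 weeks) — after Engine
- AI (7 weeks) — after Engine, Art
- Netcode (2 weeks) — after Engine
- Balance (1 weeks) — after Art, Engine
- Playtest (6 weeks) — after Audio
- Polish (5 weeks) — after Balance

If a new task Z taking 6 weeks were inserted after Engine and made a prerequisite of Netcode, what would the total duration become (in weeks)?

Originally the job takes 10 weeks.
With Z inserted, Netcode now waits for max(Engine, Z).
New critical path: Engine→Art→AI = 1+2+7 = 10 ⇒ 10 weeks.

10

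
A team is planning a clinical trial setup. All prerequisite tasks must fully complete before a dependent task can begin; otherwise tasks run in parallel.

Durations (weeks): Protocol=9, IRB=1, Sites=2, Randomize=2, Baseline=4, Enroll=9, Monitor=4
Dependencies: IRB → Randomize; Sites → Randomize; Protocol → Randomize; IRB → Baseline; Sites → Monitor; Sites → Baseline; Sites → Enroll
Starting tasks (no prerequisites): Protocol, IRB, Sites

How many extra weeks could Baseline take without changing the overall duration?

5

Protocol→Randomize = 9+2 = 11 sets the makespan at 11 weeks.
The longest chain containing Baseline totals 6 weeks.
Float = 11 − 6 = 5.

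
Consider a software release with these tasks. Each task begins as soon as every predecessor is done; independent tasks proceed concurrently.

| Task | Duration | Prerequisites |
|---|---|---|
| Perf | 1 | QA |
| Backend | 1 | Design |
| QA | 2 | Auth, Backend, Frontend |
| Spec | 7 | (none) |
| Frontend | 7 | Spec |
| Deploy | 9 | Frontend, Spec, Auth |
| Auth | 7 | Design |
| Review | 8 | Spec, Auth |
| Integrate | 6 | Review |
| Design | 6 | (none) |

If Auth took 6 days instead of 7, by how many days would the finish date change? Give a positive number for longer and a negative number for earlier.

Critical path before the change: Design→Auth→Review→Integrate = 6+7+8+6 = 27 giving 27 days.
Since Auth is critical, the -1 change carries straight to that chain (now 26 days).
The critical path is still Design→Auth→Review→Integrate; finish is now 26 days.
Change in finish: 26 − 27 = -1 days.

-1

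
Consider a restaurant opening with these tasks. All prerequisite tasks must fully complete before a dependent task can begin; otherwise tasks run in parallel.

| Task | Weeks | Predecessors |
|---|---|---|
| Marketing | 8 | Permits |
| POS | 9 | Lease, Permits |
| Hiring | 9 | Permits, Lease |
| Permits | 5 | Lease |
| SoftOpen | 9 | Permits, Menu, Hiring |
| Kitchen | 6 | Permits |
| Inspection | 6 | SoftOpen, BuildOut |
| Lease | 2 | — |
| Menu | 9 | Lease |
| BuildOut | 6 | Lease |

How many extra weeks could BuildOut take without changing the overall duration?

17

Critical path: Lease→Permits→Hiring→SoftOpen→Inspection = 2+5+9+9+6 = 31, so the finish is 31 weeks.
Longest path through BuildOut: 14 weeks (earliest finish 8, latest finish 25).
Slack of BuildOut = 19 − 2 = 17 weeks.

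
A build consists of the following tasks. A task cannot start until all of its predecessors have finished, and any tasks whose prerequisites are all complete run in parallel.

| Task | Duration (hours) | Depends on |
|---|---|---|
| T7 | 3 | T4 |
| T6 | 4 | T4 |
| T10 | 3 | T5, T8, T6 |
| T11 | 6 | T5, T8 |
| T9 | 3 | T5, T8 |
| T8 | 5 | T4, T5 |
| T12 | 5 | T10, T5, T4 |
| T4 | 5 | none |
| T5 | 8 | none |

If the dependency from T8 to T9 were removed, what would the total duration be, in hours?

21

Before: longest chain T5→T8→T10→T12 = 8+5+3+5 = 21, finish 21.
Without T8→T9, T9's earliest start moves from 13 to 8.
The longest chain is now T5→T8→T10→T12 = 8+5+3+5 = 21, so the project takes 21 hours.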